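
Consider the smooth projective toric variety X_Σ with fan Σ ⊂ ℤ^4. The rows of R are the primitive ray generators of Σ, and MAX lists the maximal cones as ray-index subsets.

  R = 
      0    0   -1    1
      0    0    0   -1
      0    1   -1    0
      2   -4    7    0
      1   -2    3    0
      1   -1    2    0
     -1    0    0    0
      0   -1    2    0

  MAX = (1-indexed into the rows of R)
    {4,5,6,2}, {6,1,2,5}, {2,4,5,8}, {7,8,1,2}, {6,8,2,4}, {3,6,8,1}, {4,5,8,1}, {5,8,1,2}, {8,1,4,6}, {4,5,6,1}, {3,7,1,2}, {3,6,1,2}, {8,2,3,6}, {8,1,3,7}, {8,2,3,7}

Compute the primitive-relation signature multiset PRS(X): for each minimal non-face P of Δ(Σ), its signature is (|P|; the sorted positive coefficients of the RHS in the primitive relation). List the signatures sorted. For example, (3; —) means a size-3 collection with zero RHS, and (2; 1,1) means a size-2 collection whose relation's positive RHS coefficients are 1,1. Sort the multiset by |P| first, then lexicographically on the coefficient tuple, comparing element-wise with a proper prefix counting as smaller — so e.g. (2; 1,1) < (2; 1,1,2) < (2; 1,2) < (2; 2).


9 minimal non-faces of Δ(Σ) (on 8 rays):

  {3,5}:  v_{3} + v_{5} = v_{6}  ⇒ sig = (2; 1)
  {6,7}:  v_{6} + v_{7} = v_{8}  ⇒ sig = (2; 1)
  {5,7}:  v_{5} + v_{7} = v_{1} + v_{2} + 2·v_{8}  ⇒ sig = (2; 1,1,2)
  {3,4}:  v_{3} + v_{4} = 2·v_{6} + v_{8}  ⇒ sig = (2; 1,2)
  {4,7}:  v_{4} + v_{7} = v_{5} + 2·v_{8}  ⇒ sig = (2; 1,2)
  {5,6,8}:  v_{5} + v_{6} + v_{8} = v_{4}  ⇒ sig = (3; 1)
  {1,2,4}:  v_{1} + v_{2} + v_{4} = 2·v_{5}  ⇒ sig = (3; 2)
  {1,2,3,8}:  v_{1} + v_{2} + v_{3} + v_{8} = 0  ⇒ sig = (4; —)
  {1,2,6,8}:  v_{1} + v_{2} + v_{6} + v_{8} = v_{5}  ⇒ sig = (4; 1)

Signatures (|P|; sorted positive RHS coefficients), sorted:
{ (2; 1) ×2,  (2; 1,1,2),  (2; 1,2) ×2,  (3; 1),  (3; 2),  (4; —),  (4; 1) }


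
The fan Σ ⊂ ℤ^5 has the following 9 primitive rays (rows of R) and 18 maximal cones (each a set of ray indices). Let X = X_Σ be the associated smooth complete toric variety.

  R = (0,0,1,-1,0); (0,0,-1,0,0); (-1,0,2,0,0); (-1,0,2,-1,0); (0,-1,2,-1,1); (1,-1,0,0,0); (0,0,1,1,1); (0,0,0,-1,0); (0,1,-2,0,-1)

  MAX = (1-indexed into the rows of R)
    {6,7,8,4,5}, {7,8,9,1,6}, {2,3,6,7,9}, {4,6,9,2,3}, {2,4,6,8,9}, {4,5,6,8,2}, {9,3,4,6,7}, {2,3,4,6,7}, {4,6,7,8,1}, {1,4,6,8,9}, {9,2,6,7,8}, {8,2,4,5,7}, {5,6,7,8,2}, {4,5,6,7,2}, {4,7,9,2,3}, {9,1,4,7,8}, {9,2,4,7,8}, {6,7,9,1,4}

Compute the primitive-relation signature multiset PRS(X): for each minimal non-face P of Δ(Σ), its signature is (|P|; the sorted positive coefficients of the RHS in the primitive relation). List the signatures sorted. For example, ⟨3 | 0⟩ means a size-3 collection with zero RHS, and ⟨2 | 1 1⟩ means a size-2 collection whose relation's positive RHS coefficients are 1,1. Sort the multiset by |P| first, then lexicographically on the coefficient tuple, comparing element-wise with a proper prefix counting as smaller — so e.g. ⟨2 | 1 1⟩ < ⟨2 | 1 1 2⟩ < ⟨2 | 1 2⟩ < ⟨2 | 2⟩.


Σ has 9 primitive collections:

  • {1,2}:  v_{1} + v_{2} = v_{8}  ⇒ sig = ⟨2 | 1⟩
  • {3,8}:  v_{3} + v_{8} = v_{4}  ⇒ sig = ⟨2 | 1⟩
  • {5,9}:  v_{5} + v_{9} = v_{8}  ⇒ sig = ⟨2 | 1⟩
  • {1,3}:  v_{1} + v_{3} = 2·v_{4} + v_{6} + v_{7} + v_{9}  ⇒ sig = ⟨2 | 1 1 1 2⟩
  • {1,5}:  v_{1} + v_{5} = v_{4} + v_{6} + v_{7} + 2·v_{8}  ⇒ sig = ⟨2 | 1 1 1 2⟩
  • {3,5}:  v_{3} + v_{5} = v_{2} + 2·v_{4} + v_{6} + v_{7}  ⇒ sig = ⟨2 | 1 1 1 2⟩
  • {2,4,6,7,9}:  v_{2} + v_{4} + v_{6} + v_{7} + v_{9} = 0  ⇒ sig = ⟨5 | 0⟩
  • {2,4,6,7,8}:  v_{2} + v_{4} + v_{6} + v_{7} + v_{8} = v_{5}  ⇒ sig = ⟨5 | 1⟩
  • {4,6,7,8,9}:  v_{4} + v_{6} + v_{7} + v_{8} + v_{9} = v_{1}  ⇒ sig = ⟨5 | 1⟩

Signatures (|P|; sorted positive RHS coefficients), sorted:
[⟨2 | 1⟩, ⟨2 | 1⟩, ⟨2 | 1⟩, ⟨2 | 1 1 1 2⟩, ⟨2 | 1 1 1 2⟩, ⟨2 | 1 1 1 2⟩, ⟨5 | 0⟩, ⟨5 | 1⟩, ⟨5 | 1⟩]


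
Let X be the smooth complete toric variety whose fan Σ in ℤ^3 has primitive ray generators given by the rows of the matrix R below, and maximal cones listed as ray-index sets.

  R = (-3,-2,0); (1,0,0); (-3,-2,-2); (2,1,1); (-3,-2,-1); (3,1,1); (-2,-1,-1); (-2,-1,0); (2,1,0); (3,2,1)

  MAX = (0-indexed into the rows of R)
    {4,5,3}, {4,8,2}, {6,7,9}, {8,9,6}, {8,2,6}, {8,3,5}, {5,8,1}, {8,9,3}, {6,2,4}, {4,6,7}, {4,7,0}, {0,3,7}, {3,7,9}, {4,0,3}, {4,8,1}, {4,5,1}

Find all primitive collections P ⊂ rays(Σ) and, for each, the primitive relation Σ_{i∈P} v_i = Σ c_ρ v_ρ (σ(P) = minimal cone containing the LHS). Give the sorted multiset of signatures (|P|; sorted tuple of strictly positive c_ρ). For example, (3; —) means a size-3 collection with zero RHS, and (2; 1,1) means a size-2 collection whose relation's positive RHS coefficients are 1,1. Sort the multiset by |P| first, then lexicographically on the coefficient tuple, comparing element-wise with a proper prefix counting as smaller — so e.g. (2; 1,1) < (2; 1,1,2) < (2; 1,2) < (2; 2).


The 25 primitive collections of Σ (r=10, n=3):

  P={3,6}:  v_{3} + v_{6} = 0 ; sig = (2; —)
  P={4,9}:  v_{4} + v_{9} = 0 ; sig = (2; —)
  P={7,8}:  v_{7} + v_{8} = 0 ; sig = (2; —)
  P={1,3}:  v_{1} + v_{3} = v_{5} ; sig = (2; 1)
  P={5,6}:  v_{5} + v_{6} = v_{1} ; sig = (2; 1)
  P={0,6}:  v_{0} + v_{6} = v_{4} + v_{7} ; sig = (2; 1,1)
  P={0,8}:  v_{0} + v_{8} = v_{3} + v_{4} ; sig = (2; 1,1)
  P={0,9}:  v_{0} + v_{9} = v_{3} + v_{7} ; sig = (2; 1,1)
  P={1,6}:  v_{1} + v_{6} = v_{4} + v_{8} ; sig = (2; 1,1)
  P={1,7}:  v_{1} + v_{7} = v_{3} + v_{4} ; sig = (2; 1,1)
  P={1,9}:  v_{1} + v_{9} = v_{3} + v_{8} ; sig = (2; 1,1)
  P={2,3}:  v_{2} + v_{3} = v_{4} + v_{8} ; sig = (2; 1,1)
  P={2,7}:  v_{2} + v_{7} = v_{4} + v_{6} ; sig = (2; 1,1)
  P={2,9}:  v_{2} + v_{9} = v_{6} + v_{8} ; sig = (2; 1,1)
  P={2,5}:  v_{2} + v_{5} = v_{1} + v_{4} + v_{8} ; sig = (2; 1,1,1)
  P={5,7}:  v_{5} + v_{7} = 2·v_{3} + v_{4} ; sig = (2; 1,2)
  P={5,9}:  v_{5} + v_{9} = 2·v_{3} + v_{8} ; sig = (2; 1,2)
  P={0,2}:  v_{0} + v_{2} = 2·v_{4} ; sig = (2; 2)
  P={0,1}:  v_{0} + v_{1} = 2·v_{3} + 2·v_{4} ; sig = (2; 2,2)
  P={1,2}:  v_{1} + v_{2} = 2·v_{4} + 2·v_{8} ; sig = (2; 2,2)
  P={0,5}:  v_{0} + v_{5} = 3·v_{3} + 2·v_{4} ; sig = (2; 2,3)
  P={3,4,7}:  v_{3} + v_{4} + v_{7} = v_{0} ; sig = (3; 1)
  P={3,4,8}:  v_{3} + v_{4} + v_{8} = v_{1} ; sig = (3; 1)
  P={4,6,8}:  v_{4} + v_{6} + v_{8} = v_{2} ; sig = (3; 1)
  P={4,5,8}:  v_{4} + v_{5} + v_{8} = 2·v_{1} ; sig = (3; 2)

Hence PRS(X_Σ) =
    |P|=2: 21 collections, coeffs (), (), (), (1), (1), (1,1), (1,1), (1,1), (1,1), (1,1), (1,1), (1,1), (1,1), (1,1), (1,1,1), (1,2), (1,2), (2), (2,2), (2,2), (2,3)
    |P|=3: 4 collections, coeffs (1), (1), (1), (2)


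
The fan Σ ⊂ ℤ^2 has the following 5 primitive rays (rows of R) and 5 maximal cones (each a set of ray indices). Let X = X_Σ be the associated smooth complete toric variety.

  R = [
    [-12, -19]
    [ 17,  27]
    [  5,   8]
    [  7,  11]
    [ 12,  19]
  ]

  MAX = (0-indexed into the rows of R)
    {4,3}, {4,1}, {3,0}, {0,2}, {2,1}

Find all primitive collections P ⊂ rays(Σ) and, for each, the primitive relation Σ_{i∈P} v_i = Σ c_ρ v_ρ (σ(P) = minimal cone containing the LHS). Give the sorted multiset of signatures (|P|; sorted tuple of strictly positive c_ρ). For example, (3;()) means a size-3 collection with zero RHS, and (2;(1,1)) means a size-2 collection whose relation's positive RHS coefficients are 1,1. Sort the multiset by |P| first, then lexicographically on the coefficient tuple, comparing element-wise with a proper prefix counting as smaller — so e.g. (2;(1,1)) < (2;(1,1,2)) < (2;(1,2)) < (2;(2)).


The 5 primitive collections of Σ (r=5, n=2):

  P={0,4}:  v_{0} + v_{4} = 0 — sig = (2;())
  P={0,1}:  v_{0} + v_{1} = v_{2} — sig = (2;(1))
  P={2,3}:  v_{2} + v_{3} = v_{4} — sig = (2;(1))
  P={2,4}:  v_{2} + v_{4} = v_{1} — sig = (2;(1))
  P={1,3}:  v_{1} + v_{3} = 2·v_{4} — sig = (2;(2))

Sorted signature multiset PRS(X):
    |P|=2: 5 collections, coeffs (), (1), (1), (1), (2)


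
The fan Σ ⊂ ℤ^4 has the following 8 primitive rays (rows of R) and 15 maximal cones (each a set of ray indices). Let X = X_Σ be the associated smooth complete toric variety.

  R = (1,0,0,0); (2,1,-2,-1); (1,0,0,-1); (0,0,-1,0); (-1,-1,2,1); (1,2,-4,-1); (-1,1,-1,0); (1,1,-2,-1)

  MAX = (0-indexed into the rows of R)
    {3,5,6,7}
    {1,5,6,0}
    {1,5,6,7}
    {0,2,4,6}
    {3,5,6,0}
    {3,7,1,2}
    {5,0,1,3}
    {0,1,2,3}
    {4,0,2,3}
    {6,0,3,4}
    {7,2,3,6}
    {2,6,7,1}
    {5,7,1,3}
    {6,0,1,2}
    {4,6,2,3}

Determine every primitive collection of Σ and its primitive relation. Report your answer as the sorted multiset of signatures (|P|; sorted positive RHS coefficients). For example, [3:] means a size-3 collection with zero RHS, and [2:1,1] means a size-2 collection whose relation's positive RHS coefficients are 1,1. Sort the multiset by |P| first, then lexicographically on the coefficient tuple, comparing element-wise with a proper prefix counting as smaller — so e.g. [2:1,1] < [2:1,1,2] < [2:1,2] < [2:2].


|primitive collections| = 7. Relations:

  P={4,7}:  v_{4} + v_{7} = 0  →  sig = [2:]
  P={0,7}:  v_{0} + v_{7} = v_{1}  →  sig = [2:1]
  P={1,4}:  v_{1} + v_{4} = v_{0}  →  sig = [2:1]
  P={4,5}:  v_{4} + v_{5} = v_{0} + v_{3} + v_{6}  →  sig = [2:1,1,1]
  P={2,5}:  v_{2} + v_{5} = 2·v_{7}  →  sig = [2:2]
  P={1,3,6}:  v_{1} + v_{3} + v_{6} = v_{5}  →  sig = [3:1]
  P={0,2,3,6}:  v_{0} + v_{2} + v_{3} + v_{6} = v_{7}  →  sig = [4:1]

Sorted signature multiset PRS(X):
[[2:], [2:1], [2:1], [2:1,1,1], [2:2], [3:1], [4:1]]


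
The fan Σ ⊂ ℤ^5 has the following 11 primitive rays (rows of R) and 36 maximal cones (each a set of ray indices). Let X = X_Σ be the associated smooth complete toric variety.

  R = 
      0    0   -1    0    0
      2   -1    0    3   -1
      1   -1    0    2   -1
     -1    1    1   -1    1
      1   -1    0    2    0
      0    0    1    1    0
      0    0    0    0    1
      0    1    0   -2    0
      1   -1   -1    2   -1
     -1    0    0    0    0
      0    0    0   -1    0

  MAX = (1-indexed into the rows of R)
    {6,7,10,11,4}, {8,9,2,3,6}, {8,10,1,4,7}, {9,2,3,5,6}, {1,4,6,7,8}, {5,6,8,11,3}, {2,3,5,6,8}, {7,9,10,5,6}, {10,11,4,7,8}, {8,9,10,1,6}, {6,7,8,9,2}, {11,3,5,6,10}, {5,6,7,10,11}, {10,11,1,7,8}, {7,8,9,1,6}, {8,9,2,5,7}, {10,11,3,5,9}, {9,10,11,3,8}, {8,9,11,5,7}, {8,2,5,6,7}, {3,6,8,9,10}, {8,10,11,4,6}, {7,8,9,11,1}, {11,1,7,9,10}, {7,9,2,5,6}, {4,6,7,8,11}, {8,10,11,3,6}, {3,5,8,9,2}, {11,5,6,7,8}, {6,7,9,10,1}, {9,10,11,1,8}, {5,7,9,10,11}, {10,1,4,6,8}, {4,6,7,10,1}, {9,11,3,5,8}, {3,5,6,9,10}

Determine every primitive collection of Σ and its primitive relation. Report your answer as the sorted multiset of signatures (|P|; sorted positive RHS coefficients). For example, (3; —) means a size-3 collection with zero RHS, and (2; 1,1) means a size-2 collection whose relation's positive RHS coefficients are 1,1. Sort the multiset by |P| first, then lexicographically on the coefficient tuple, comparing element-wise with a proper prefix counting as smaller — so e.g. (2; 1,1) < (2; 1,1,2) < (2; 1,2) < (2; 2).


17 minimal non-faces of Δ(Σ) (on 11 rays):

  P={1,3}:  v_{1} + v_{3} = v_{9} — sig = (2; 1)
  P={3,4}:  v_{3} + v_{4} = v_{6} — sig = (2; 1)
  P={3,7}:  v_{3} + v_{7} = v_{5} — sig = (2; 1)
  P={1,5}:  v_{1} + v_{5} = v_{7} + v_{9} — sig = (2; 1,1)
  P={2,10}:  v_{2} + v_{10} = v_{6} + v_{9} — sig = (2; 1,1)
  P={4,5}:  v_{4} + v_{5} = v_{6} + v_{7} — sig = (2; 1,1)
  P={4,9}:  v_{4} + v_{9} = v_{1} + v_{6} — sig = (2; 1,1)
  P={2,11}:  v_{2} + v_{11} = v_{3} + v_{5} + v_{8} — sig = (2; 1,1,1)
  P={1,2}:  v_{1} + v_{2} = v_{6} + v_{7} + v_{8} + 2·v_{9} — sig = (2; 1,1,1,2)
  P={2,4}:  v_{2} + v_{4} = 2·v_{6} + v_{7} + v_{8} + v_{9} — sig = (2; 1,1,1,2)
  P={1,6,11}:  v_{1} + v_{6} + v_{11} = 0 — sig = (3; —)
  P={5,8,10}:  v_{5} + v_{8} + v_{10} = 0 — sig = (3; —)
  P={6,9,11}:  v_{6} + v_{9} + v_{11} = v_{3} — sig = (3; 1)
  P={1,4,11}:  v_{1} + v_{4} + v_{11} = v_{7} + v_{8} + v_{10} — sig = (3; 1,1,1)
  P={5,6,8,9}:  v_{5} + v_{6} + v_{8} + v_{9} = v_{2} — sig = (4; 1)
  P={6,7,8,10}:  v_{6} + v_{7} + v_{8} + v_{10} = v_{4} — sig = (4; 1)
  P={7,8,9,10}:  v_{7} + v_{8} + v_{9} + v_{10} = v_{1} — sig = (4; 1)

Signatures (|P|; sorted positive RHS coefficients), sorted:
    (2; 1)
    (2; 1)
    (2; 1)
    (2; 1,1)
    (2; 1,1)
    (2; 1,1)
    (2; 1,1)
    (2; 1,1,1)
    (2; 1,1,1,2)
    (2; 1,1,1,2)
    (3; —)
    (3; —)
    (3; 1)
    (3; 1,1,1)
    (4; 1)
    (4; 1)
    (4; 1)


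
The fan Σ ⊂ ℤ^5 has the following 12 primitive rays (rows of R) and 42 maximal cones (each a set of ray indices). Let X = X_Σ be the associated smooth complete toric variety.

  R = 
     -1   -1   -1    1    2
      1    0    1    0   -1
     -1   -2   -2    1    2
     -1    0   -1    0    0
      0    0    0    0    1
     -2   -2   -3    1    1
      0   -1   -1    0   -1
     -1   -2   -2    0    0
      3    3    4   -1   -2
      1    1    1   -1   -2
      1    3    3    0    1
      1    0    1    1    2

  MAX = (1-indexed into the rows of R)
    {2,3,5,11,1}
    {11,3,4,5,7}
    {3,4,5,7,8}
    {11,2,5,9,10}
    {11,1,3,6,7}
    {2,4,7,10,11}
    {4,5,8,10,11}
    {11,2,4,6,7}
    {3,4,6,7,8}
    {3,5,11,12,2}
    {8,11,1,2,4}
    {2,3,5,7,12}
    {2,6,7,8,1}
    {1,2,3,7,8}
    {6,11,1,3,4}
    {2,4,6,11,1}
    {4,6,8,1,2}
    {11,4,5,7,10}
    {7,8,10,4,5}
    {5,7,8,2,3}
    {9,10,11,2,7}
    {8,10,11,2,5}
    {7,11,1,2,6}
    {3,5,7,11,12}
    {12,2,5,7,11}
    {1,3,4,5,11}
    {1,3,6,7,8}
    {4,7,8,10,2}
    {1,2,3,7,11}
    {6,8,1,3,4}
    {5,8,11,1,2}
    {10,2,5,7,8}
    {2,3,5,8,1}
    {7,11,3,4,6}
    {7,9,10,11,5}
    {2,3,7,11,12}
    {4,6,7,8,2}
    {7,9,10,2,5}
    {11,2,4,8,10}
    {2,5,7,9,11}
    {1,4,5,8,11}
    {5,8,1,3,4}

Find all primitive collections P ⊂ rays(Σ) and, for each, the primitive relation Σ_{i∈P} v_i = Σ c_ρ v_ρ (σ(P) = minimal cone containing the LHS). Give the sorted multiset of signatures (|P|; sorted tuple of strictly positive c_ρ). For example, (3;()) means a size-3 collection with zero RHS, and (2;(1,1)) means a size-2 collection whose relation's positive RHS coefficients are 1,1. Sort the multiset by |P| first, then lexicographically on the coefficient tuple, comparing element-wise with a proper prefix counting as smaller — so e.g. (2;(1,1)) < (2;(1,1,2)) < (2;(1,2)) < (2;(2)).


|primitive collections| = 25. Relations:

  {1,10}:  v_{1} + v_{10} = 0 — sig = (2;())
  {3,10}:  v_{3} + v_{10} = v_{5} + v_{7} — sig = (2;(1,1))
  {5,6}:  v_{5} + v_{6} = v_{3} + v_{4} — sig = (2;(1,1))
  {6,10}:  v_{6} + v_{10} = v_{4} + v_{7} — sig = (2;(1,1))
  {4,9}:  v_{4} + v_{9} = v_{7} + v_{10} + v_{11} — sig = (2;(1,1,1))
  {4,12}:  v_{4} + v_{12} = v_{3} + v_{7} + v_{11} — sig = (2;(1,1,1))
  {8,9}:  v_{8} + v_{9} = v_{2} + v_{5} + v_{10} — sig = (2;(1,1,1))
  {8,12}:  v_{8} + v_{12} = v_{2} + v_{3} + v_{5} — sig = (2;(1,1,1))
  {1,9}:  v_{1} + v_{9} = v_{2} + v_{5} + v_{7} + v_{11} — sig = (2;(1,1,1,1))
  {6,12}:  v_{6} + v_{12} = v_{1} + v_{3} + 2·v_{7} + v_{11} — sig = (2;(1,1,1,2))
  {1,12}:  v_{1} + v_{12} = v_{2} + 2·v_{3} + v_{11} — sig = (2;(1,1,2))
  {3,9}:  v_{3} + v_{9} = v_{2} + 2·v_{5} + 2·v_{7} + v_{11} — sig = (2;(1,1,2,2))
  {10,12}:  v_{10} + v_{12} = v_{2} + 2·v_{5} + 2·v_{7} + v_{11} — sig = (2;(1,1,2,2))
  {6,9}:  v_{6} + v_{9} = 2·v_{7} + v_{11} — sig = (2;(1,2))
  {9,12}:  v_{9} + v_{12} = 2·v_{2} + 3·v_{5} + 3·v_{7} + 2·v_{11} — sig = (2;(2,2,3,3))
  {2,4,5}:  v_{2} + v_{4} + v_{5} = 0 — sig = (3;())
  {7,8,11}:  v_{7} + v_{8} + v_{11} = 0 — sig = (3;())
  {1,4,7}:  v_{1} + v_{4} + v_{7} = v_{6} — sig = (3;(1))
  {1,5,7}:  v_{1} + v_{5} + v_{7} = v_{3} — sig = (3;(1))
  {2,3,4}:  v_{2} + v_{3} + v_{4} = v_{1} + v_{7} — sig = (3;(1,1))
  {3,8,11}:  v_{3} + v_{8} + v_{11} = v_{1} + v_{5} — sig = (3;(1,1))
  {6,8,11}:  v_{6} + v_{8} + v_{11} = v_{1} + v_{4} — sig = (3;(1,1))
  {2,3,6}:  v_{2} + v_{3} + v_{6} = 2·v_{1} + 2·v_{7} — sig = (3;(2,2))
  {2,3,5,7,11}:  v_{2} + v_{3} + v_{5} + v_{7} + v_{11} = v_{12} — sig = (5;(1))
  {2,5,7,10,11}:  v_{2} + v_{5} + v_{7} + v_{10} + v_{11} = v_{9} — sig = (5;(1))

so the primitive-relation signature multiset is
    |P|=2: 15 collections, coeffs (), (1,1), (1,1), (1,1), (1,1,1), (1,1,1), (1,1,1), (1,1,1), (1,1,1,1), (1,1,1,2), (1,1,2), (1,1,2,2), (1,1,2,2), (1,2), (2,2,3,3)
    |P|=3: 8 collections, coeffs (), (), (1), (1), (1,1), (1,1), (1,1), (2,2)
    |P|=5: 2 collections, coeffs (1), (1)


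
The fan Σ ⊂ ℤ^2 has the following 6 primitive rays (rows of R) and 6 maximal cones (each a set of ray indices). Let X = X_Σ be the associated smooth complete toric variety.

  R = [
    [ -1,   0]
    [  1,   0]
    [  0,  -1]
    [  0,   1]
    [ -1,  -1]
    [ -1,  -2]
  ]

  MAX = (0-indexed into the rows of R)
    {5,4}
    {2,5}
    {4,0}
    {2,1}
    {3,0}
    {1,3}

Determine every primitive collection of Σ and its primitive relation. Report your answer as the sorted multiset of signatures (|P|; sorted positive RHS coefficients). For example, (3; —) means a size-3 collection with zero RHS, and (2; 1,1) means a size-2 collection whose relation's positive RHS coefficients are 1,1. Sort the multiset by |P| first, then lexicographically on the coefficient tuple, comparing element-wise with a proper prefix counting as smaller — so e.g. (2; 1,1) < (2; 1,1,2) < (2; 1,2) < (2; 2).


Σ has 9 primitive collections:

  • {0,1}:  v_{0} + v_{1} = 0  ⇒ sig = (2; —)
  • {2,3}:  v_{2} + v_{3} = 0  ⇒ sig = (2; —)
  • {0,2}:  v_{0} + v_{2} = v_{4}  ⇒ sig = (2; 1)
  • {1,4}:  v_{1} + v_{4} = v_{2}  ⇒ sig = (2; 1)
  • {2,4}:  v_{2} + v_{4} = v_{5}  ⇒ sig = (2; 1)
  • {3,4}:  v_{3} + v_{4} = v_{0}  ⇒ sig = (2; 1)
  • {3,5}:  v_{3} + v_{5} = v_{4}  ⇒ sig = (2; 1)
  • {0,5}:  v_{0} + v_{5} = 2·v_{4}  ⇒ sig = (2; 2)
  • {1,5}:  v_{1} + v_{5} = 2·v_{2}  ⇒ sig = (2; 2)

Sorted signature multiset PRS(X):
[(2; —), (2; —), (2; 1), (2; 1), (2; 1), (2; 1), (2; 1), (2; 2), (2; 2)]


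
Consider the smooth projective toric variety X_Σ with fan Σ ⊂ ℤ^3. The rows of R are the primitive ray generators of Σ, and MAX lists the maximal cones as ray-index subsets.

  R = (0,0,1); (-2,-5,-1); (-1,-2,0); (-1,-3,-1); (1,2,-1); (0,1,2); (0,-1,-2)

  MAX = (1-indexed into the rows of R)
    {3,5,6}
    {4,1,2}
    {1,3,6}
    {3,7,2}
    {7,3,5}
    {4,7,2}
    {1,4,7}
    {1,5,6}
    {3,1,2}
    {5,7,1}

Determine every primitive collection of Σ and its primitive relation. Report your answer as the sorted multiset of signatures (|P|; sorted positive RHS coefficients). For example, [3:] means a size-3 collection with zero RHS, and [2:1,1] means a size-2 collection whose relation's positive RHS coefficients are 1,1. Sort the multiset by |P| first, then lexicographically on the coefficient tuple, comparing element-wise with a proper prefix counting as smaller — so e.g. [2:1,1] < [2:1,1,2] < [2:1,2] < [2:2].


Minimal non-faces — 9 found among 7 rays, 10 max cones:

  {6,7}:  v_{6} + v_{7} = 0 ; sig = [2:]
  {3,4}:  v_{3} + v_{4} = v_{2} ; sig = [2:1]
  {4,5}:  v_{4} + v_{5} = v_{7} ; sig = [2:1]
  {2,5}:  v_{2} + v_{5} = v_{3} + v_{7} ; sig = [2:1,1]
  {4,6}:  v_{4} + v_{6} = v_{1} + v_{3} ; sig = [2:1,1]
  {2,6}:  v_{2} + v_{6} = v_{1} + 2·v_{3} ; sig = [2:1,2]
  {1,3,5}:  v_{1} + v_{3} + v_{5} = 0 ; sig = [3:]
  {1,3,7}:  v_{1} + v_{3} + v_{7} = v_{4} ; sig = [3:1]
  {1,2,7}:  v_{1} + v_{2} + v_{7} = 2·v_{4} ; sig = [3:2]

Hence PRS(X_Σ) =
    |P|=2: 6 collections, coeffs (), (1), (1), (1,1), (1,1), (1,2)
    |P|=3: 3 collections, coeffs (), (1), (2)


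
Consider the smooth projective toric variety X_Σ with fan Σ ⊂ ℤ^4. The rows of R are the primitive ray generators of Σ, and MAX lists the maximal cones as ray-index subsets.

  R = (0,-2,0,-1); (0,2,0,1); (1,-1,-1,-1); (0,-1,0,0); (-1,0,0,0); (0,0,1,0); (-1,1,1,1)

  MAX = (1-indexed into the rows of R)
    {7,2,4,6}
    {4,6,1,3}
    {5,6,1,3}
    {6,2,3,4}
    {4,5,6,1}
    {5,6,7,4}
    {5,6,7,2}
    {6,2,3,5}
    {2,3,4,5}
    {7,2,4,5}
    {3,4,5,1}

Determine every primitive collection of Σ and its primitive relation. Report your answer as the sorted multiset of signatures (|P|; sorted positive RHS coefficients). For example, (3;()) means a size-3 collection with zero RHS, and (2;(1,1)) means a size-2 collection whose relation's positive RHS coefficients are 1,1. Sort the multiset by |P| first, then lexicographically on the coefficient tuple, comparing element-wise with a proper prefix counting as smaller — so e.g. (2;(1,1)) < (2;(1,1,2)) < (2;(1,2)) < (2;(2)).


5 collections generate NE(X_Σ); each relation:

  P = {1,2}:  v_{1} + v_{2} = 0 — sig = (2;())
  P = {3,7}:  v_{3} + v_{7} = 0 — sig = (2;())
  P = {1,7}:  v_{1} + v_{7} = v_{4} + v_{5} + v_{6} — sig = (2;(1,1,1))
  P = {2,4,5,6}:  v_{2} + v_{4} + v_{5} + v_{6} = v_{7} — sig = (4;(1))
  P = {3,4,5,6}:  v_{3} + v_{4} + v_{5} + v_{6} = v_{1} — sig = (4;(1))

Hence PRS(X_Σ) =
    |P|=2: 3 collections, coeffs (), (), (1,1,1)
    |P|=4: 2 collections, coeffs (1), (1)


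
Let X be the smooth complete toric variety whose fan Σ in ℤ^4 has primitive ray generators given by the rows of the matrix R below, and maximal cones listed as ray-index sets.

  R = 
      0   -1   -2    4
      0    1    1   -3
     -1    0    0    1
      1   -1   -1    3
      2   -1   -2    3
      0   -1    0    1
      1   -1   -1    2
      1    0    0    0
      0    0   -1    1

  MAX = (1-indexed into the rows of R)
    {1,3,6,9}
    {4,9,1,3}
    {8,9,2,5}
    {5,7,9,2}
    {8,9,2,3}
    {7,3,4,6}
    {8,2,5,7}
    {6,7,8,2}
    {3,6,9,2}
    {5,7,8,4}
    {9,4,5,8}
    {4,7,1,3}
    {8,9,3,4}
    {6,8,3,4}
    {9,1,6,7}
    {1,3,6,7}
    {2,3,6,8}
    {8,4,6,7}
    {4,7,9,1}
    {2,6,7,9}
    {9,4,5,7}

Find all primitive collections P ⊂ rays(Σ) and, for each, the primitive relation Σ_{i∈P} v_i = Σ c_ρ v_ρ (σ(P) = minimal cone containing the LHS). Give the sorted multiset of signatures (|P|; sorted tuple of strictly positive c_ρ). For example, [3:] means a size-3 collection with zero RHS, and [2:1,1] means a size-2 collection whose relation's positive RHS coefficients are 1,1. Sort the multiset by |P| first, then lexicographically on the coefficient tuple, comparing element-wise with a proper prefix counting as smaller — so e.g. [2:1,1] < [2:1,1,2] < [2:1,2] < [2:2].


Primitive collections (13):

  {1,2}:  v_{1} + v_{2} = v_{9} ; sig = [2:1]
  {2,4}:  v_{2} + v_{4} = v_{8} ; sig = [2:1]
  {1,8}:  v_{1} + v_{8} = v_{4} + v_{9} ; sig = [2:1,1]
  {3,5}:  v_{3} + v_{5} = v_{4} + v_{9} ; sig = [2:1,1]
  {1,5}:  v_{1} + v_{5} = v_{4} + v_{7} + 2·v_{9} ; sig = [2:1,1,2]
  {5,6}:  v_{5} + v_{6} = 2·v_{7} ; sig = [2:2]
  {2,3,7}:  v_{2} + v_{3} + v_{7} = 0 ; sig = [3:]
  {3,7,8}:  v_{3} + v_{7} + v_{8} = v_{4} ; sig = [3:1]
  {3,7,9}:  v_{3} + v_{7} + v_{9} = v_{1} ; sig = [3:1]
  {6,8,9}:  v_{6} + v_{8} + v_{9} = v_{7} ; sig = [3:1]
  {7,8,9}:  v_{7} + v_{8} + v_{9} = v_{5} ; sig = [3:1]
  {4,6,9}:  v_{4} + v_{6} + v_{9} = v_{3} + 2·v_{7} ; sig = [3:1,2]
  {1,4,6}:  v_{1} + v_{4} + v_{6} = 2·v_{3} + 3·v_{7} ; sig = [3:2,3]

Hence PRS(X_Σ) =
[[2:1], [2:1], [2:1,1], [2:1,1], [2:1,1,2], [2:2], [3:], [3:1], [3:1], [3:1], [3:1], [3:1,2], [3:2,3]]


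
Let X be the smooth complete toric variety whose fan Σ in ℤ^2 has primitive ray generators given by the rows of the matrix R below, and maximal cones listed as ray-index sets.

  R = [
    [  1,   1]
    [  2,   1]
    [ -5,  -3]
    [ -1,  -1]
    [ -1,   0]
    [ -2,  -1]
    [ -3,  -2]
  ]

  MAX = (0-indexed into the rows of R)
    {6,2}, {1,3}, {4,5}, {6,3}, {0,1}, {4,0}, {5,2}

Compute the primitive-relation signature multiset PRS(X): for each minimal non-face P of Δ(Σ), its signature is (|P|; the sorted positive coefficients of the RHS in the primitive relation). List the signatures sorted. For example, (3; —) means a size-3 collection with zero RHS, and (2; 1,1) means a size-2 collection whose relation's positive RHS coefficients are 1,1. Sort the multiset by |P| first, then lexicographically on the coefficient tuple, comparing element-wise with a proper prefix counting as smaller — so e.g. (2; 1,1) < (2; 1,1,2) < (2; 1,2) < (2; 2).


|primitive collections| = 14. Relations:

  {0,3}:  v_{0} + v_{3} = 0  ⇒ sig = (2; —)
  {1,5}:  v_{1} + v_{5} = 0  ⇒ sig = (2; —)
  {0,5}:  v_{0} + v_{5} = v_{4}  ⇒ sig = (2; 1)
  {0,6}:  v_{0} + v_{6} = v_{5}  ⇒ sig = (2; 1)
  {1,2}:  v_{1} + v_{2} = v_{6}  ⇒ sig = (2; 1)
  {1,4}:  v_{1} + v_{4} = v_{0}  ⇒ sig = (2; 1)
  {1,6}:  v_{1} + v_{6} = v_{3}  ⇒ sig = (2; 1)
  {3,4}:  v_{3} + v_{4} = v_{5}  ⇒ sig = (2; 1)
  {3,5}:  v_{3} + v_{5} = v_{6}  ⇒ sig = (2; 1)
  {5,6}:  v_{5} + v_{6} = v_{2}  ⇒ sig = (2; 1)
  {0,2}:  v_{0} + v_{2} = 2·v_{5}  ⇒ sig = (2; 2)
  {2,3}:  v_{2} + v_{3} = 2·v_{6}  ⇒ sig = (2; 2)
  {4,6}:  v_{4} + v_{6} = 2·v_{5}  ⇒ sig = (2; 2)
  {2,4}:  v_{2} + v_{4} = 3·v_{5}  ⇒ sig = (2; 3)

Sorted signature multiset PRS(X):
[(2; —), (2; —), (2; 1), (2; 1), (2; 1), (2; 1), (2; 1), (2; 1), (2; 1), (2; 1), (2; 2), (2; 2), (2; 2), (2; 3)]


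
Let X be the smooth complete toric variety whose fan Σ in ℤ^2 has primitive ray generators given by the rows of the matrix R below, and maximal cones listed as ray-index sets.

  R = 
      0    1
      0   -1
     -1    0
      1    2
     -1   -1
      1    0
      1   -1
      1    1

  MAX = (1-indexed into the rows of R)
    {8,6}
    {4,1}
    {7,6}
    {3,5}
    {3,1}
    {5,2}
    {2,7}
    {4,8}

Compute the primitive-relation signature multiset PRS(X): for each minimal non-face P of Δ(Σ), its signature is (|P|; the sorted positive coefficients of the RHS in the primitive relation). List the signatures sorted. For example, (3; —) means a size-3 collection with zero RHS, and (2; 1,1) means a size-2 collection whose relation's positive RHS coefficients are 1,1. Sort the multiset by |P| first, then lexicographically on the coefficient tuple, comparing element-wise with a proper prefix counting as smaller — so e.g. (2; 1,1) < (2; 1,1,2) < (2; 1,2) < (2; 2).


Δ(Σ) — 8 vertices, 20 min non-faces:

  P = {1,2}:  v_{1} + v_{2} = 0  →  sig = (2; —)
  P = {3,6}:  v_{3} + v_{6} = 0  →  sig = (2; —)
  P = {5,8}:  v_{5} + v_{8} = 0  →  sig = (2; —)
  P = {1,5}:  v_{1} + v_{5} = v_{3}  →  sig = (2; 1)
  P = {1,6}:  v_{1} + v_{6} = v_{8}  →  sig = (2; 1)
  P = {1,7}:  v_{1} + v_{7} = v_{6}  →  sig = (2; 1)
  P = {1,8}:  v_{1} + v_{8} = v_{4}  →  sig = (2; 1)
  P = {2,3}:  v_{2} + v_{3} = v_{5}  →  sig = (2; 1)
  P = {2,4}:  v_{2} + v_{4} = v_{8}  →  sig = (2; 1)
  P = {2,6}:  v_{2} + v_{6} = v_{7}  →  sig = (2; 1)
  P = {2,8}:  v_{2} + v_{8} = v_{6}  →  sig = (2; 1)
  P = {3,7}:  v_{3} + v_{7} = v_{2}  →  sig = (2; 1)
  P = {3,8}:  v_{3} + v_{8} = v_{1}  →  sig = (2; 1)
  P = {4,5}:  v_{4} + v_{5} = v_{1}  →  sig = (2; 1)
  P = {5,6}:  v_{5} + v_{6} = v_{2}  →  sig = (2; 1)
  P = {4,7}:  v_{4} + v_{7} = v_{6} + v_{8}  →  sig = (2; 1,1)
  P = {3,4}:  v_{3} + v_{4} = 2·v_{1}  →  sig = (2; 2)
  P = {4,6}:  v_{4} + v_{6} = 2·v_{8}  →  sig = (2; 2)
  P = {5,7}:  v_{5} + v_{7} = 2·v_{2}  →  sig = (2; 2)
  P = {7,8}:  v_{7} + v_{8} = 2·v_{6}  →  sig = (2; 2)

Signatures (|P|; sorted positive RHS coefficients), sorted:
    (2; —)
    (2; —)
    (2; —)
    (2; 1)
    (2; 1)
    (2; 1)
    (2; 1)
    (2; 1)
    (2; 1)
    (2; 1)
    (2; 1)
    (2; 1)
    (2; 1)
    (2; 1)
    (2; 1)
    (2; 1,1)
    (2; 2)
    (2; 2)
    (2; 2)
    (2; 2)


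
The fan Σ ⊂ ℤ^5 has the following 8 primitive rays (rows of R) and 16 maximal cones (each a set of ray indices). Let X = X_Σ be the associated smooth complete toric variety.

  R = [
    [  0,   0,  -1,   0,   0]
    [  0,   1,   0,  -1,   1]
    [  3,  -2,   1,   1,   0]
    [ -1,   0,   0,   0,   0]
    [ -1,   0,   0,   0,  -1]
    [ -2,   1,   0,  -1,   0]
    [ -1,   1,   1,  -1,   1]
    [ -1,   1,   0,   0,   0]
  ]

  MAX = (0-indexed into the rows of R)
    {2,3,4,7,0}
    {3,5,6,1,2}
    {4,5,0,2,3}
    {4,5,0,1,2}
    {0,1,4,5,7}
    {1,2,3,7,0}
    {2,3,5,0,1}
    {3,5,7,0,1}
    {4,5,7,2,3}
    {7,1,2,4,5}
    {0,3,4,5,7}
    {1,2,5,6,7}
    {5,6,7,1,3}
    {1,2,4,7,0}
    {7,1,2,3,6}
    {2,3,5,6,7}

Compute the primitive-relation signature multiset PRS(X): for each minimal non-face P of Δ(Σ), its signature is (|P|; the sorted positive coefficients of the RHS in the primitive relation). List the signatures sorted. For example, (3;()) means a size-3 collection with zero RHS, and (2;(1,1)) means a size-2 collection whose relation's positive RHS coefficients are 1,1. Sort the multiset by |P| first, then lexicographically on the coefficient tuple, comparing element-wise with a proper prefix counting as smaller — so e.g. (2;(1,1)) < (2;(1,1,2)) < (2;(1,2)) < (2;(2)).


The 5 primitive collections of Σ (r=8, n=5):

  P = {0,6}:  v_{0} + v_{6} = v_{1} + v_{3} — sig = (2;(1,1))
  P = {4,6}:  v_{4} + v_{6} = v_{2} + 2·v_{5} + v_{7} — sig = (2;(1,1,2))
  P = {1,3,4}:  v_{1} + v_{3} + v_{4} = v_{5} — sig = (3;(1))
  P = {0,2,5,7}:  v_{0} + v_{2} + v_{5} + v_{7} = 0 — sig = (4;())
  P = {1,2,3,5,7}:  v_{1} + v_{2} + v_{3} + v_{5} + v_{7} = v_{6} — sig = (5;(1))

Hence PRS(X_Σ) =
[(2;(1,1)), (2;(1,1,2)), (3;(1)), (4;()), (5;(1))]


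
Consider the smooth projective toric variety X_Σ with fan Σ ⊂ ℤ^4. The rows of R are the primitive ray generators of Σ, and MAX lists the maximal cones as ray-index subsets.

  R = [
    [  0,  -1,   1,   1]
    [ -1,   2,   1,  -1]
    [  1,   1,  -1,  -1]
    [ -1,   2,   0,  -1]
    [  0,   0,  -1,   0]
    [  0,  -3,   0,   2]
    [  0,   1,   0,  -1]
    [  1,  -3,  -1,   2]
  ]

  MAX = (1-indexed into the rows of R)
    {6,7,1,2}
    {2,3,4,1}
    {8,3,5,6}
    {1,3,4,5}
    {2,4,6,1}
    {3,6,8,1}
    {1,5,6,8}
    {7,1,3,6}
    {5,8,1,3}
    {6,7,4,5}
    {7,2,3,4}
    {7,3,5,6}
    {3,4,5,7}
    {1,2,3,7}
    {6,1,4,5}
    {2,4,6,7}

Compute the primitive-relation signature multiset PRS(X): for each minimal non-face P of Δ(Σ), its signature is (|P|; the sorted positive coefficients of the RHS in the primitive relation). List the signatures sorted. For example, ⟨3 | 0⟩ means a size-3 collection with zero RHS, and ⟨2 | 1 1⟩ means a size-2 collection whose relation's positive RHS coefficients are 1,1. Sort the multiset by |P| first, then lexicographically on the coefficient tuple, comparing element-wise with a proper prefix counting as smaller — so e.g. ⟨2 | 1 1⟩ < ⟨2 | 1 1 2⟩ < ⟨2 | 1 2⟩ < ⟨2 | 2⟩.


Minimal non-faces — 9 found among 8 rays, 16 max cones:

  P={2,5}:  v_{2} + v_{5} = v_{4} ; sig = ⟨2 | 1⟩
  P={2,8}:  v_{2} + v_{8} = v_{1} + v_{5} ; sig = ⟨2 | 1 1⟩
  P={7,8}:  v_{7} + v_{8} = v_{3} + v_{6} ; sig = ⟨2 | 1 1⟩
  P={4,8}:  v_{4} + v_{8} = v_{1} + 2·v_{5} ; sig = ⟨2 | 1 2⟩
  P={1,5,7}:  v_{1} + v_{5} + v_{7} = 0 ; sig = ⟨3 | 0⟩
  P={2,3,6}:  v_{2} + v_{3} + v_{6} = 0 ; sig = ⟨3 | 0⟩
  P={1,4,7}:  v_{1} + v_{4} + v_{7} = v_{2} ; sig = ⟨3 | 1⟩
  P={3,4,6}:  v_{3} + v_{4} + v_{6} = v_{5} ; sig = ⟨3 | 1⟩
  P={1,3,5,6}:  v_{1} + v_{3} + v_{5} + v_{6} = v_{8} ; sig = ⟨4 | 1⟩

Hence PRS(X_Σ) =
{ ⟨2 | 1⟩,  ⟨2 | 1 1⟩ ×2,  ⟨2 | 1 2⟩,  ⟨3 | 0⟩ ×2,  ⟨3 | 1⟩ ×2,  ⟨4 | 1⟩ }


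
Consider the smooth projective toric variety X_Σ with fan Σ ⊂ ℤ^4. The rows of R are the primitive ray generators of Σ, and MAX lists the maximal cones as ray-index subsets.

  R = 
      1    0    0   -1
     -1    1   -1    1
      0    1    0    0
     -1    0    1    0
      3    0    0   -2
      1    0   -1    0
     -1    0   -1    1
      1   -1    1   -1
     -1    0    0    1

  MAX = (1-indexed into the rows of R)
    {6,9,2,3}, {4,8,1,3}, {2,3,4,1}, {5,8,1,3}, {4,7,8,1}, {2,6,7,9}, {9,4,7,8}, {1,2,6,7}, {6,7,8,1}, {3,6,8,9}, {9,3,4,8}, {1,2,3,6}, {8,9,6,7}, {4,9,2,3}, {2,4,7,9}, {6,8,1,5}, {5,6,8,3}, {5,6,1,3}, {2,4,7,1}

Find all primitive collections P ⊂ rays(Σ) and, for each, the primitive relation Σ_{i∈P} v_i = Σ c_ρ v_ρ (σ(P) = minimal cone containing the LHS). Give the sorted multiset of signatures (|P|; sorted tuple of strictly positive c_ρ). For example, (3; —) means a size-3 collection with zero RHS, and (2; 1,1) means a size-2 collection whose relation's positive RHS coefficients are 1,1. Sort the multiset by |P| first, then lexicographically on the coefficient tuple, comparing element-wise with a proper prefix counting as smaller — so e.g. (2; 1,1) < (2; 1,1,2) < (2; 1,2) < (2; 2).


9 minimal non-faces of Δ(Σ) (on 9 rays):

  {1,9}:  v_{1} + v_{9} = 0 ; sig = (2; —)
  {2,8}:  v_{2} + v_{8} = 0 ; sig = (2; —)
  {4,6}:  v_{4} + v_{6} = 0 ; sig = (2; —)
  {3,7}:  v_{3} + v_{7} = v_{2} ; sig = (2; 1)
  {5,7}:  v_{5} + v_{7} = v_{1} + v_{6} ; sig = (2; 1,1)
  {2,5}:  v_{2} + v_{5} = v_{1} + v_{3} + v_{6} ; sig = (2; 1,1,1)
  {4,5}:  v_{4} + v_{5} = v_{1} + v_{3} + v_{8} ; sig = (2; 1,1,1)
  {5,9}:  v_{5} + v_{9} = v_{3} + v_{6} + v_{8} ; sig = (2; 1,1,1)
  {1,3,6,8}:  v_{1} + v_{3} + v_{6} + v_{8} = v_{5} ; sig = (4; 1)

Sorted signature multiset PRS(X):
{ (2; —) ×3,  (2; 1),  (2; 1,1),  (2; 1,1,1) ×3,  (4; 1) }


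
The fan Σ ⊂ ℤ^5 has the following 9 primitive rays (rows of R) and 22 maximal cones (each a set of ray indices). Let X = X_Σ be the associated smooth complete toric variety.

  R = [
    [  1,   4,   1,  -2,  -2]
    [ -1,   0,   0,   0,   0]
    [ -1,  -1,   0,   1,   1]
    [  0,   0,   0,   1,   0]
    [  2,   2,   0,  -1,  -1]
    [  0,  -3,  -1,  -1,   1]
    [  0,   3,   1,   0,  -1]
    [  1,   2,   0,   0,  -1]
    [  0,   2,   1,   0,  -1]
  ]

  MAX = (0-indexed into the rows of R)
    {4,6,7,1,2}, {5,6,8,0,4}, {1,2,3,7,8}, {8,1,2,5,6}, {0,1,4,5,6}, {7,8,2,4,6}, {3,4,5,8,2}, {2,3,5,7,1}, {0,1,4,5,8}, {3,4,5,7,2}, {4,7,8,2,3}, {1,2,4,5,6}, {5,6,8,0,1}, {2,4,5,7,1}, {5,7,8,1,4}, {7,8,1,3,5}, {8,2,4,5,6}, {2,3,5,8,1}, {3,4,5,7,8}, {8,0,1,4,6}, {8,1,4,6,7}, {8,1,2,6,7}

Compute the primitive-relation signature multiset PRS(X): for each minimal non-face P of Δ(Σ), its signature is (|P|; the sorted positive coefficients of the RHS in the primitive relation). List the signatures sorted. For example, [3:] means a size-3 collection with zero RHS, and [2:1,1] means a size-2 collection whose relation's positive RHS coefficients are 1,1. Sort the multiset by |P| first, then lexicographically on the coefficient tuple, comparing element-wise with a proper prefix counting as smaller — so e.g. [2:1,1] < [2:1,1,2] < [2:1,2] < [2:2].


Δ(Σ) — 9 vertices, 9 min non-faces:

  P={0,3}:  v_{0} + v_{3} = v_{1} + v_{4} + v_{8}  ⇒ sig = [2:1,1,1]
  P={3,6}:  v_{3} + v_{6} = v_{2} + v_{7} + v_{8}  ⇒ sig = [2:1,1,1]
  P={0,2}:  v_{0} + v_{2} = v_{5} + 2·v_{6}  ⇒ sig = [2:1,2]
  P={0,7}:  v_{0} + v_{7} = 2·v_{1} + 2·v_{4} + v_{8}  ⇒ sig = [2:1,2,2]
  P={1,3,4}:  v_{1} + v_{3} + v_{4} = v_{7}  ⇒ sig = [3:1]
  P={5,6,7}:  v_{5} + v_{6} + v_{7} = v_{1} + v_{4}  ⇒ sig = [3:1,1]
  P={2,5,7,8}:  v_{2} + v_{5} + v_{7} + v_{8} = 0  ⇒ sig = [4:]
  P={1,2,4,8}:  v_{1} + v_{2} + v_{4} + v_{8} = v_{6}  ⇒ sig = [4:1]
  P={1,4,5,6,8}:  v_{1} + v_{4} + v_{5} + v_{6} + v_{8} = v_{0}  ⇒ sig = [5:1]

Hence PRS(X_Σ) =
    |P|=2: 4 collections, coeffs (1,1,1), (1,1,1), (1,2), (1,2,2)
    |P|=3: 2 collections, coeffs (1), (1,1)
    |P|=4: 2 collections, coeffs (), (1)
    |P|=5: 1 collection, coeffs (1)


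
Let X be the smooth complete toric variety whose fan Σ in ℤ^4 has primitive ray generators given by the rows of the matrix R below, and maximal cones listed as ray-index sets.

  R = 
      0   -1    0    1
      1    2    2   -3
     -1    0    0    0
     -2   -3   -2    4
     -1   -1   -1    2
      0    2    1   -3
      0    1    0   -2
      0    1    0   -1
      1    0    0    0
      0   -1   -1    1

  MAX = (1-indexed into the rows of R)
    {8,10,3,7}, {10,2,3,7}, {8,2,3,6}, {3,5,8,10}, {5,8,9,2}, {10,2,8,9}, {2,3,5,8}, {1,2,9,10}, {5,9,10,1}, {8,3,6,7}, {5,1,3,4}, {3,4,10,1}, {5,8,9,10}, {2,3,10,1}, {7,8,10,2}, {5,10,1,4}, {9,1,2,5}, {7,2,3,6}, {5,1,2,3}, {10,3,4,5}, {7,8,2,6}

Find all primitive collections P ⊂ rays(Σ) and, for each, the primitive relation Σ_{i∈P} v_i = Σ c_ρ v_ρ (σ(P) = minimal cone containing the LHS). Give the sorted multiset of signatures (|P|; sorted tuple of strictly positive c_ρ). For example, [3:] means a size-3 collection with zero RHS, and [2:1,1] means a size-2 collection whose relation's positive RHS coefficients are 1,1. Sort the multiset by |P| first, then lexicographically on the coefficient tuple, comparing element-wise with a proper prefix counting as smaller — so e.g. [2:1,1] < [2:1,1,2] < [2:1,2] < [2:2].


|primitive collections| = 18. Relations:

  P = {1,8}:  v_{1} + v_{8} = 0 ; sig = [2:]
  P = {3,9}:  v_{3} + v_{9} = 0 ; sig = [2:]
  P = {6,10}:  v_{6} + v_{10} = v_{7} ; sig = [2:1]
  P = {2,4}:  v_{2} + v_{4} = v_{1} + v_{3} ; sig = [2:1,1]
  P = {5,6}:  v_{5} + v_{6} = v_{3} + v_{8} ; sig = [2:1,1]
  P = {1,6}:  v_{1} + v_{6} = v_{2} + v_{3} + v_{10} ; sig = [2:1,1,1]
  P = {4,8}:  v_{4} + v_{8} = v_{3} + v_{5} + v_{10} ; sig = [2:1,1,1]
  P = {4,9}:  v_{4} + v_{9} = v_{1} + v_{5} + v_{10} ; sig = [2:1,1,1]
  P = {5,7}:  v_{5} + v_{7} = v_{3} + v_{8} + v_{10} ; sig = [2:1,1,1]
  P = {6,9}:  v_{6} + v_{9} = v_{2} + v_{8} + v_{10} ; sig = [2:1,1,1]
  P = {1,7}:  v_{1} + v_{7} = v_{2} + v_{3} + 2·v_{10} ; sig = [2:1,1,2]
  P = {7,9}:  v_{7} + v_{9} = v_{2} + v_{8} + 2·v_{10} ; sig = [2:1,1,2]
  P = {4,6}:  v_{4} + v_{6} = 2·v_{3} + v_{10} ; sig = [2:1,2]
  P = {4,7}:  v_{4} + v_{7} = 2·v_{3} + 2·v_{10} ; sig = [2:2,2]
  P = {2,5,10}:  v_{2} + v_{5} + v_{10} = 0 ; sig = [3:]
  P = {1,3,5,10}:  v_{1} + v_{3} + v_{5} + v_{10} = v_{4} ; sig = [4:1]
  P = {2,3,8,10}:  v_{2} + v_{3} + v_{8} + v_{10} = v_{6} ; sig = [4:1]
  P = {2,3,7,8}:  v_{2} + v_{3} + v_{7} + v_{8} = 2·v_{6} ; sig = [4:2]

so the primitive-relation signature multiset is
    [2:]
    [2:]
    [2:1]
    [2:1,1]
    [2:1,1]
    [2:1,1,1]
    [2:1,1,1]
    [2:1,1,1]
    [2:1,1,1]
    [2:1,1,1]
    [2:1,1,2]
    [2:1,1,2]
    [2:1,2]
    [2:2,2]
    [3:]
    [4:1]
    [4:1]
    [4:2]


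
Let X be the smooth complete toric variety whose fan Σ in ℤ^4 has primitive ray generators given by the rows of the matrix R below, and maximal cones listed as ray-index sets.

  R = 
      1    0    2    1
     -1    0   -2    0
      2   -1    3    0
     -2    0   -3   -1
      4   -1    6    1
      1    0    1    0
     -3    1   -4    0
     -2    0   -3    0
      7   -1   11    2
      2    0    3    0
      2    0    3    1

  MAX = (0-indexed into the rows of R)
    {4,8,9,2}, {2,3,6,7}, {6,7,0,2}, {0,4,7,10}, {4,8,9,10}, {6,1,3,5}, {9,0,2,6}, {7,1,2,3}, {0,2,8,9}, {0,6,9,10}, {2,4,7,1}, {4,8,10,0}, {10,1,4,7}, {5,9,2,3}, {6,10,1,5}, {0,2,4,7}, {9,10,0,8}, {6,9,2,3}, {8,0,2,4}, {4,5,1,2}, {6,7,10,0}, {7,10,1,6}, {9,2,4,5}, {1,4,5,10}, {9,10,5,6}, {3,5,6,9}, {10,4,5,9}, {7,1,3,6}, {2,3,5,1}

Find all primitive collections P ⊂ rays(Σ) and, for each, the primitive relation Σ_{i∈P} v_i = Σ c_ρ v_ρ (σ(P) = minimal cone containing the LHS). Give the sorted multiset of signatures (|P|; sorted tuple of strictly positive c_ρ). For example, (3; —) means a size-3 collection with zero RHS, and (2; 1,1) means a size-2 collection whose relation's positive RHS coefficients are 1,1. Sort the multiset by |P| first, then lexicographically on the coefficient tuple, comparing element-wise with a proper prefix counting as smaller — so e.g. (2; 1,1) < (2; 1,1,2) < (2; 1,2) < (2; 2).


The 18 primitive collections of Σ (r=11, n=4):

  P = {3,10}:  v_{3} + v_{10} = 0 — sig = (2; —)
  P = {7,9}:  v_{7} + v_{9} = 0 — sig = (2; —)
  P = {0,5}:  v_{0} + v_{5} = v_{10} — sig = (2; 1)
  P = {1,9}:  v_{1} + v_{9} = v_{5} — sig = (2; 1)
  P = {2,10}:  v_{2} + v_{10} = v_{4} — sig = (2; 1)
  P = {3,4}:  v_{3} + v_{4} = v_{2} — sig = (2; 1)
  P = {4,6}:  v_{4} + v_{6} = v_{0} — sig = (2; 1)
  P = {5,7}:  v_{5} + v_{7} = v_{1} — sig = (2; 1)
  P = {0,1}:  v_{0} + v_{1} = v_{7} + v_{10} — sig = (2; 1,1)
  P = {0,3}:  v_{0} + v_{3} = v_{2} + v_{6} — sig = (2; 1,1)
  P = {1,8}:  v_{1} + v_{8} = v_{4} + v_{10} — sig = (2; 1,1)
  P = {7,8}:  v_{7} + v_{8} = v_{0} + v_{4} — sig = (2; 1,1)
  P = {3,8}:  v_{3} + v_{8} = v_{0} + v_{2} + v_{9} — sig = (2; 1,1,1)
  P = {5,8}:  v_{5} + v_{8} = v_{4} + v_{9} + v_{10} — sig = (2; 1,1,1)
  P = {6,8}:  v_{6} + v_{8} = 2·v_{0} + v_{9} — sig = (2; 1,2)
  P = {2,5,6}:  v_{2} + v_{5} + v_{6} = 0 — sig = (3; —)
  P = {0,4,9}:  v_{0} + v_{4} + v_{9} = v_{8} — sig = (3; 1)
  P = {1,2,6}:  v_{1} + v_{2} + v_{6} = v_{7} — sig = (3; 1)

Hence PRS(X_Σ) =
[(2; —), (2; —), (2; 1), (2; 1), (2; 1), (2; 1), (2; 1), (2; 1), (2; 1,1), (2; 1,1), (2; 1,1), (2; 1,1), (2; 1,1,1), (2; 1,1,1), (2; 1,2), (3; —), (3; 1), (3; 1)]
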